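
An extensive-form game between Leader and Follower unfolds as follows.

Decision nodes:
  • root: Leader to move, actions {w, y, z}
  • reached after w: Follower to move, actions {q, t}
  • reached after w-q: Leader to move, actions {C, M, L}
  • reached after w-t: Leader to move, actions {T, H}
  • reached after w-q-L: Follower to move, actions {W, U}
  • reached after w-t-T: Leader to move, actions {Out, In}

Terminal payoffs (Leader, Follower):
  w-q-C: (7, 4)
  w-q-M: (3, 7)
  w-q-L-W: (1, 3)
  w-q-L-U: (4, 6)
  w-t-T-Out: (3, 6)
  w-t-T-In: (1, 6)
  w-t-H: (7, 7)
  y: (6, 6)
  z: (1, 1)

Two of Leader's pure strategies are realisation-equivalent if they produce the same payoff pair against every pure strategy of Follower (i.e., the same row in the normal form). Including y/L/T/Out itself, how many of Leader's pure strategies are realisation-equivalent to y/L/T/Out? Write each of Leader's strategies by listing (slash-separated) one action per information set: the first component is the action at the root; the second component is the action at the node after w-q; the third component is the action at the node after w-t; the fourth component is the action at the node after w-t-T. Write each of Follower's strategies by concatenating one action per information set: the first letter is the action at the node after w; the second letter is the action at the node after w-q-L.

12

Row for y/L/T/Out (columns qW, qU, tW, tU): (6,6) (6,6) (6,6) (6,6).
Under y/L/T/Out, Leader's choice at the node after w-q and at the node after w-t and at the node after w-t-T can never be reached regardless of what Follower does, so varying those choices leaves every outcome unchanged.
Holding the reachable choices fixed and varying the unreachable ones freely already gives 3 × 2 × 2 = 12 equivalent strategies.
No other strategy reproduces this row, so those 12 are the full class: y/C/T/Out, y/C/T/In, y/C/H/Out, y/C/H/In, y/M/T/Out, y/M/T/In, y/M/H/Out, y/M/H/In, y/L/T/Out, y/L/T/In, y/L/H/Out, y/L/H/In.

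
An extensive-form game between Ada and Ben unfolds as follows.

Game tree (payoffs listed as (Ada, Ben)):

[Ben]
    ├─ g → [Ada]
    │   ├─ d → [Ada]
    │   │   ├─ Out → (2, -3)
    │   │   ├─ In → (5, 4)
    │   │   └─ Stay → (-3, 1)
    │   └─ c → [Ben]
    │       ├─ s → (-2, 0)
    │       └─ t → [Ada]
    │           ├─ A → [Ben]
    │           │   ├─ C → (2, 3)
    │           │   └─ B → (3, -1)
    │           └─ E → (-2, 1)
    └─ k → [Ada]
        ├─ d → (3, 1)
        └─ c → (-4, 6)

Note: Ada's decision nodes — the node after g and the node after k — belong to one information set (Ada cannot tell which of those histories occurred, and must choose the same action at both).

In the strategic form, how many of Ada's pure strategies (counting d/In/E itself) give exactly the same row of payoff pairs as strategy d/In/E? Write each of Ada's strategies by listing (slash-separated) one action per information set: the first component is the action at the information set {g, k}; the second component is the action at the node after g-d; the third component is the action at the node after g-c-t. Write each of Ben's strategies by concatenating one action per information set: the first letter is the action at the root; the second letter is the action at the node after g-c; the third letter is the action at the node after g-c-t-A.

2

Row for d/In/E (columns gsC, gsB, gtC, gtB, ksC, ksB, ktC, ktB): (5,4) (5,4) (5,4) (5,4) (3,1) (3,1) (3,1) (3,1).
Under d/In/E, Ada's choice at the node after g-c-t can never be reached regardless of what Ben does, so varying those choices leaves every outcome unchanged.
Holding the reachable choices fixed and varying the unreachable one freely already gives 2 equivalent strategies.
No other strategy reproduces this row, so those 2 are the full class: d/In/A, d/In/E.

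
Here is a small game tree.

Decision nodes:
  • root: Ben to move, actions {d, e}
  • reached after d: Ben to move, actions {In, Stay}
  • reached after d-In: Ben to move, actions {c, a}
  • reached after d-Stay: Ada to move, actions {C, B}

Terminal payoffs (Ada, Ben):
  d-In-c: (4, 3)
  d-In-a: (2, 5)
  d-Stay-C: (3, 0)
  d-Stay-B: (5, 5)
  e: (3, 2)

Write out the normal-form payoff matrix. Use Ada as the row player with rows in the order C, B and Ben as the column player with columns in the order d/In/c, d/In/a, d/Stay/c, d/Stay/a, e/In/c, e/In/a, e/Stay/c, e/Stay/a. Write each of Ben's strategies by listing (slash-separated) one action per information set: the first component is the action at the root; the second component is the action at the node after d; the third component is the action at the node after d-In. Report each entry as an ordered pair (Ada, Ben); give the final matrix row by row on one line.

C: (4,3) (2,5) (3,0) (3,0) (3,2) (3,2) (3,2) (3,2) | B: (4,3) (2,5) (5,5) (5,5) (3,2) (3,2) (3,2) (3,2)

Row C: d/In/c→(4,3), d/In/a→(2,5), d/Stay/c→(3,0), d/Stay/a→(3,0), e/In/c→(3,2), e/In/a→(3,2), e/Stay/c→(3,2), e/Stay/a→(3,2)
Row B: d/In/c→(4,3), d/In/a→(2,5), d/Stay/c→(5,5), d/Stay/a→(5,5), e/In/c→(3,2), e/In/a→(3,2), e/Stay/c→(3,2), e/Stay/a→(3,2)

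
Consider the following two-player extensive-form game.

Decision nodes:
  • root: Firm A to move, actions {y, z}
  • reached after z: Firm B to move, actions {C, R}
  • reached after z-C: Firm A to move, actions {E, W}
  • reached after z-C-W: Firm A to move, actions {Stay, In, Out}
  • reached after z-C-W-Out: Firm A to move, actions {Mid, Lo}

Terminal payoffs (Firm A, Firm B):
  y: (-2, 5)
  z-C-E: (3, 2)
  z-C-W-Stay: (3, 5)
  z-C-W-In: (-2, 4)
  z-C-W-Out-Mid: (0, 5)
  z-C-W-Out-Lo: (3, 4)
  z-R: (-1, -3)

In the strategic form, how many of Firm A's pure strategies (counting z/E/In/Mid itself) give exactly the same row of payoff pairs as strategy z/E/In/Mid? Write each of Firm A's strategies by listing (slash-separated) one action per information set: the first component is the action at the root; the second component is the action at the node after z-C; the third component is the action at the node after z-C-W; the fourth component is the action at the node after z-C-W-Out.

6

Row for z/E/In/Mid (columns C, R): (3,2) (-1,-3).
Under z/E/In/Mid, Firm A's choice at the node after z-C-W and at the node after z-C-W-Out can never be reached regardless of what Firm B does, so varying those choices leaves every outcome unchanged.
Holding the reachable choices fixed and varying the unreachable ones freely already gives 3 × 2 = 6 equivalent strategies.
No other strategy reproduces this row, so those 6 are the full class: z/E/Stay/Mid, z/E/Stay/Lo, z/E/In/Mid, z/E/In/Lo, z/E/Out/Mid, z/E/Out/Lo.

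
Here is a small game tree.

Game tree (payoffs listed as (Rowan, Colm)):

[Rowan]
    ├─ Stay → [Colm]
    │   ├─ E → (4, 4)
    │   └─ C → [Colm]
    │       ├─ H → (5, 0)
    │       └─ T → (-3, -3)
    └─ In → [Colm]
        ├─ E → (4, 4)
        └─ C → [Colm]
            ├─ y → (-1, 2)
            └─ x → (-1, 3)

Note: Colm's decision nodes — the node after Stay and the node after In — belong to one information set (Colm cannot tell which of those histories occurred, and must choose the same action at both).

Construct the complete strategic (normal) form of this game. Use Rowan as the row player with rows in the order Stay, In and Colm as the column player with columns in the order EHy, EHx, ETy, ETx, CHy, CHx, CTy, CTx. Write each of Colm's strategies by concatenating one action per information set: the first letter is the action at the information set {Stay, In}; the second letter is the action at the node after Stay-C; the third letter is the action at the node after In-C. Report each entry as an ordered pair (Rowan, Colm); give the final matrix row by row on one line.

Stay: (4,4) (4,4) (4,4) (4,4) (5,0) (5,0) (-3,-3) (-3,-3) | In: (4,4) (4,4) (4,4) (4,4) (-1,2) (-1,3) (-1,2) (-1,3)

          EHy      EHx      ETy      ETx      CHy      CHx      CTy      CTx
Stay    (4,4)    (4,4)    (4,4)    (4,4)    (5,0)    (5,0)  (-3,-3)  (-3,-3)
  In    (4,4)    (4,4)    (4,4)    (4,4)   (-1,2)   (-1,3)   (-1,2)   (-1,3)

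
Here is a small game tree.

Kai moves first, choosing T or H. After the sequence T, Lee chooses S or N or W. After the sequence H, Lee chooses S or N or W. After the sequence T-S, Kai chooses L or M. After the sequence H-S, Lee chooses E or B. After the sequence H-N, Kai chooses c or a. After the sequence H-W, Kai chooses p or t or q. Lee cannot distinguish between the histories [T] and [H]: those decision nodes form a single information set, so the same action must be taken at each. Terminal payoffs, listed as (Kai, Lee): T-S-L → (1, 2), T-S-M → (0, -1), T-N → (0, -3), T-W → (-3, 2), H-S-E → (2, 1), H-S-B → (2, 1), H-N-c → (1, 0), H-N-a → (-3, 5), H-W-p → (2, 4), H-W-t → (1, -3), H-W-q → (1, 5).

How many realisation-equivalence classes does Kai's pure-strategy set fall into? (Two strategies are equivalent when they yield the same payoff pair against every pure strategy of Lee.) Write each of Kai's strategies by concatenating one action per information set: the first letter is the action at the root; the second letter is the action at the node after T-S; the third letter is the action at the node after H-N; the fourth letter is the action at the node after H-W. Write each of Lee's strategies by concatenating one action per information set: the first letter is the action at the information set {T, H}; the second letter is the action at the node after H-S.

Kai has 24 pure strategies: TLcp, TLct, TLcq, TLap, TLat, TLaq, TMcp, TMct, TMcq, TMap, TMat, TMaq, HLcp, HLct, HLcq, HLap, HLat, HLaq, HMcp, HMct, HMcq, HMap, HMat, HMaq. Columns: SE, SB, NE, NB, WE, WB.
{TLcp, TLct, TLcq, TLap, TLat, TLaq} → row (1,2) (1,2) (0,-3) (0,-3) (-3,2) (-3,2)
{TMcp, TMct, TMcq, TMap, TMat, TMaq} → row (0,-1) (0,-1) (0,-3) (0,-3) (-3,2) (-3,2)
{HLcp, HMcp} → row (2,1) (2,1) (1,0) (1,0) (2,4) (2,4)
{HLct, HMct} → row (2,1) (2,1) (1,0) (1,0) (1,-3) (1,-3)
{HLcq, HMcq} → row (2,1) (2,1) (1,0) (1,0) (1,5) (1,5)
{HLap, HMap} → row (2,1) (2,1) (-3,5) (-3,5) (2,4) (2,4)
{HLat, HMat} → row (2,1) (2,1) (-3,5) (-3,5) (1,-3) (1,-3)
{HLaq, HMaq} → row (2,1) (2,1) (-3,5) (-3,5) (1,5) (1,5)
That's 8 distinct rows out of 24 strategies.

8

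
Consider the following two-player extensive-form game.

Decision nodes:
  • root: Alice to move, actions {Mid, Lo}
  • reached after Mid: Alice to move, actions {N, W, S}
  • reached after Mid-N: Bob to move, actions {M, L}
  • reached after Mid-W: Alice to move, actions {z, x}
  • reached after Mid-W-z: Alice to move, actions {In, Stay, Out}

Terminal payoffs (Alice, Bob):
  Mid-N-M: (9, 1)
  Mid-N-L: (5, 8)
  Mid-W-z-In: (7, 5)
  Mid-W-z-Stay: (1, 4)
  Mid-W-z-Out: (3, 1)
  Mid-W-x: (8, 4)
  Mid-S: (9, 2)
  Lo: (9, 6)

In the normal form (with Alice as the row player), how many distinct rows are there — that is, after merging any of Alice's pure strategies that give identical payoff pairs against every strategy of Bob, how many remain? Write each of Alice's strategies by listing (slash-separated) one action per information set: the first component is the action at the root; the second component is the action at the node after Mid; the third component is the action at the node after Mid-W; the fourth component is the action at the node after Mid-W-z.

Alice has 36 pure strategies: Mid/N/z/In, Mid/N/z/Stay, Mid/N/z/Out, Mid/N/x/In, Mid/N/x/Stay, Mid/N/x/Out, Mid/W/z/In, Mid/W/z/Stay, Mid/W/z/Out, Mid/W/x/In, Mid/W/x/Stay, Mid/W/x/Out, Mid/S/z/In, Mid/S/z/Stay, Mid/S/z/Out, Mid/S/x/In, Mid/S/x/Stay, Mid/S/x/Out, Lo/N/z/In, Lo/N/z/Stay, Lo/N/z/Out, Lo/N/x/In, Lo/N/x/Stay, Lo/N/x/Out, Lo/W/z/In, Lo/W/z/Stay, Lo/W/z/Out, Lo/W/x/In, Lo/W/x/Stay, Lo/W/x/Out, Lo/S/z/In, Lo/S/z/Stay, Lo/S/z/Out, Lo/S/x/In, Lo/S/x/Stay, Lo/S/x/Out. Columns: M, L.
{Mid/N/z/In, Mid/N/z/Stay, Mid/N/z/Out, Mid/N/x/In, Mid/N/x/Stay, Mid/N/x/Out} → row (9,1) (5,8)
{Mid/W/z/In} → row (7,5) (7,5)
{Mid/W/z/Stay} → row (1,4) (1,4)
{Mid/W/z/Out} → row (3,1) (3,1)
{Mid/W/x/In, Mid/W/x/Stay, Mid/W/x/Out} → row (8,4) (8,4)
{Mid/S/z/In, Mid/S/z/Stay, Mid/S/z/Out, Mid/S/x/In, Mid/S/x/Stay, Mid/S/x/Out} → row (9,2) (9,2)
{Lo/N/z/In, Lo/N/z/Stay, Lo/N/z/Out, Lo/N/x/In, Lo/N/x/Stay, Lo/N/x/Out, Lo/W/z/In, Lo/W/z/Stay, Lo/W/z/Out, Lo/W/x/In, Lo/W/x/Stay, Lo/W/x/Out, Lo/S/z/In, Lo/S/z/Stay, Lo/S/z/Out, Lo/S/x/In, Lo/S/x/Stay, Lo/S/x/Out} → row (9,6) (9,6)
That's 7 distinct rows out of 36 strategies.

7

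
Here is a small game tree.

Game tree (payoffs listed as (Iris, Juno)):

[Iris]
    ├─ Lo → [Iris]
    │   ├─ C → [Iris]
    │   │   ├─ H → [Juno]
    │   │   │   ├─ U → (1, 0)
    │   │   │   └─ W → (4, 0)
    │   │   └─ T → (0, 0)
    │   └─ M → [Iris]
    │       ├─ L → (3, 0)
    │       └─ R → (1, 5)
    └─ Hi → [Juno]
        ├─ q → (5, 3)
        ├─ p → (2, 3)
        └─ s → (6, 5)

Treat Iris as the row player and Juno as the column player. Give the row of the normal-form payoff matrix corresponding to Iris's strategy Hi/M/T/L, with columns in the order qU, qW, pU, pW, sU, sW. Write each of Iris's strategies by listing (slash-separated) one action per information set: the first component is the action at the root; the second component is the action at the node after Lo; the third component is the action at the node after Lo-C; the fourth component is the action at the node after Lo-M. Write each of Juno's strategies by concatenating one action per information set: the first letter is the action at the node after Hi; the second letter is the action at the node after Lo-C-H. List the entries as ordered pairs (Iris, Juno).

vs qU: Iris plays Hi → Juno plays q at [Hi] → (5, 3)
vs qW: Iris plays Hi → Juno plays q at [Hi] → (5, 3)
vs pU: Iris plays Hi → Juno plays p at [Hi] → (2, 3)
vs pW: Iris plays Hi → Juno plays p at [Hi] → (2, 3)
vs sU: Iris plays Hi → Juno plays s at [Hi] → (6, 5)
vs sW: Iris plays Hi → Juno plays s at [Hi] → (6, 5)

(5,3) (5,3) (2,3) (2,3) (6,5) (6,5)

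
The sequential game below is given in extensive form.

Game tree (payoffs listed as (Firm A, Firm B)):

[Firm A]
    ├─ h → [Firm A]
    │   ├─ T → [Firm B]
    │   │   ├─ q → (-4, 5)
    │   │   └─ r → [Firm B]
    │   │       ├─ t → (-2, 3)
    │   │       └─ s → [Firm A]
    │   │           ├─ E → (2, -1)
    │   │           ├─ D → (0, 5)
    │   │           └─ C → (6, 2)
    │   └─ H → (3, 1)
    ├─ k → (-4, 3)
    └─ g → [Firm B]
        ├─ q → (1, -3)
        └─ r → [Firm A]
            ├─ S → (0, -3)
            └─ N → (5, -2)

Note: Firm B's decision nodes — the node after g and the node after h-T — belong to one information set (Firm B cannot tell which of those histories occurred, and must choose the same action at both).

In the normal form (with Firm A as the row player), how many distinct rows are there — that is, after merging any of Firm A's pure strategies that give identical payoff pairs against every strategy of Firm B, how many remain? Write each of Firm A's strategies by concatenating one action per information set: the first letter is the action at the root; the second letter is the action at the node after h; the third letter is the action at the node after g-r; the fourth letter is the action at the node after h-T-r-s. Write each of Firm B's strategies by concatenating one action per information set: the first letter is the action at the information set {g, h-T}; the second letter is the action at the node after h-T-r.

7

Firm A has 36 pure strategies: hTSE, hTSD, hTSC, hTNE, hTND, hTNC, hHSE, hHSD, hHSC, hHNE, hHND, hHNC, kTSE, kTSD, kTSC, kTNE, kTND, kTNC, kHSE, kHSD, kHSC, kHNE, kHND, kHNC, gTSE, gTSD, gTSC, gTNE, gTND, gTNC, gHSE, gHSD, gHSC, gHNE, gHND, gHNC. Columns: qt, qs, rt, rs.
{hTSE, hTNE} → row (-4,5) (-4,5) (-2,3) (2,-1)
{hTSD, hTND} → row (-4,5) (-4,5) (-2,3) (0,5)
{hTSC, hTNC} → row (-4,5) (-4,5) (-2,3) (6,2)
{hHSE, hHSD, hHSC, hHNE, hHND, hHNC} → row (3,1) (3,1) (3,1) (3,1)
{kTSE, kTSD, kTSC, kTNE, kTND, kTNC, kHSE, kHSD, kHSC, kHNE, kHND, kHNC} → row (-4,3) (-4,3) (-4,3) (-4,3)
{gTSE, gTSD, gTSC, gHSE, gHSD, gHSC} → row (1,-3) (1,-3) (0,-3) (0,-3)
{gTNE, gTND, gTNC, gHNE, gHND, gHNC} → row (1,-3) (1,-3) (5,-2) (5,-2)
That's 7 distinct rows out of 36 strategies.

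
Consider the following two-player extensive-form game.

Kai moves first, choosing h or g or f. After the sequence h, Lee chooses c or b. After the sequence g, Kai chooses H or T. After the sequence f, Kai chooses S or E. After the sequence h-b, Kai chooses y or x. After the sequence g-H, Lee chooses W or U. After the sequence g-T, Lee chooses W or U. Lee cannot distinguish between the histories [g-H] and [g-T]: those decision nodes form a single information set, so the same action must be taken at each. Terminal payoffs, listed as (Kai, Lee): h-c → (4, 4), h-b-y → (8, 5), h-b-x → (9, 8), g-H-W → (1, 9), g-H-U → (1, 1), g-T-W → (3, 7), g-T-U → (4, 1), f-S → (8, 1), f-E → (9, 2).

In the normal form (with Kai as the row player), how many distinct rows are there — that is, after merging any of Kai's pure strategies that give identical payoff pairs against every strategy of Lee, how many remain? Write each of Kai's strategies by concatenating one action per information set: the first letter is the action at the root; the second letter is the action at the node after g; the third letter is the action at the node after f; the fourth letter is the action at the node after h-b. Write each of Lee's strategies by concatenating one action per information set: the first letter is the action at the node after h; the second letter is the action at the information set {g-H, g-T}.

Kai has 24 pure strategies: hHSy, hHSx, hHEy, hHEx, hTSy, hTSx, hTEy, hTEx, gHSy, gHSx, gHEy, gHEx, gTSy, gTSx, gTEy, gTEx, fHSy, fHSx, fHEy, fHEx, fTSy, fTSx, fTEy, fTEx. Columns: cW, cU, bW, bU.
{hHSy, hHEy, hTSy, hTEy} → row (4,4) (4,4) (8,5) (8,5)
{hHSx, hHEx, hTSx, hTEx} → row (4,4) (4,4) (9,8) (9,8)
{gHSy, gHSx, gHEy, gHEx} → row (1,9) (1,1) (1,9) (1,1)
{gTSy, gTSx, gTEy, gTEx} → row (3,7) (4,1) (3,7) (4,1)
{fHSy, fHSx, fTSy, fTSx} → row (8,1) (8,1) (8,1) (8,1)
{fHEy, fHEx, fTEy, fTEx} → row (9,2) (9,2) (9,2) (9,2)
That's 6 distinct rows out of 24 strategies.

6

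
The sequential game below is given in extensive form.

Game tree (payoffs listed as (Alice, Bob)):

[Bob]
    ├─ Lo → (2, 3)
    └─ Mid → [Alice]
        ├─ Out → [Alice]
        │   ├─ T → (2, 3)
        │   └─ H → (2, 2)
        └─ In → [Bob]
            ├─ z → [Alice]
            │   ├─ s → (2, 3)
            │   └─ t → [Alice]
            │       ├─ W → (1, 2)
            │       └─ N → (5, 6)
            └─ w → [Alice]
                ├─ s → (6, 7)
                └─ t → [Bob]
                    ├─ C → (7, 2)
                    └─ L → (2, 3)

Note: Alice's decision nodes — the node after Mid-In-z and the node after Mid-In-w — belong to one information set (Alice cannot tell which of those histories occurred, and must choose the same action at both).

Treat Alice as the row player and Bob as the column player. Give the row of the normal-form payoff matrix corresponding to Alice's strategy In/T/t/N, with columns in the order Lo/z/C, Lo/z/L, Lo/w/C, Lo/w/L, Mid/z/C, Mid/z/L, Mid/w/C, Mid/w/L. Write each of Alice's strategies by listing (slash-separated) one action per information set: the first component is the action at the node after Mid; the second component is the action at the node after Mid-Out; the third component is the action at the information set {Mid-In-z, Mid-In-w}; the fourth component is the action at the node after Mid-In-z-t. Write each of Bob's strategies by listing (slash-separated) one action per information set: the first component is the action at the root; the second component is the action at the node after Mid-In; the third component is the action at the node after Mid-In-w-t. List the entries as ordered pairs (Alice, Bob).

(2,3) (2,3) (2,3) (2,3) (5,6) (5,6) (7,2) (2,3)

vs Lo/z/C: Bob plays Lo → (2, 3)
vs Lo/z/L: Bob plays Lo → (2, 3)
vs Lo/w/C: Bob plays Lo → (2, 3)
vs Lo/w/L: Bob plays Lo → (2, 3)
vs Mid/z/C: Bob plays Mid → Alice plays In at [Mid] → Bob plays z at [Mid-In] → Alice plays t at [Mid-In-z] → Alice plays N at [Mid-In-z-t] → (5, 6)
vs Mid/z/L: Bob plays Mid → Alice plays In at [Mid] → Bob plays z at [Mid-In] → Alice plays t at [Mid-In-z] → Alice plays N at [Mid-In-z-t] → (5, 6)
vs Mid/w/C: Bob plays Mid → Alice plays In at [Mid] → Bob plays w at [Mid-In] → Alice plays t at [Mid-In-w] → Bob plays C at [Mid-In-w-t] → (7, 2)
vs Mid/w/L: Bob plays Mid → Alice plays In at [Mid] → Bob plays w at [Mid-In] → Alice plays t at [Mid-In-w] → Bob plays L at [Mid-In-w-t] → (2, 3)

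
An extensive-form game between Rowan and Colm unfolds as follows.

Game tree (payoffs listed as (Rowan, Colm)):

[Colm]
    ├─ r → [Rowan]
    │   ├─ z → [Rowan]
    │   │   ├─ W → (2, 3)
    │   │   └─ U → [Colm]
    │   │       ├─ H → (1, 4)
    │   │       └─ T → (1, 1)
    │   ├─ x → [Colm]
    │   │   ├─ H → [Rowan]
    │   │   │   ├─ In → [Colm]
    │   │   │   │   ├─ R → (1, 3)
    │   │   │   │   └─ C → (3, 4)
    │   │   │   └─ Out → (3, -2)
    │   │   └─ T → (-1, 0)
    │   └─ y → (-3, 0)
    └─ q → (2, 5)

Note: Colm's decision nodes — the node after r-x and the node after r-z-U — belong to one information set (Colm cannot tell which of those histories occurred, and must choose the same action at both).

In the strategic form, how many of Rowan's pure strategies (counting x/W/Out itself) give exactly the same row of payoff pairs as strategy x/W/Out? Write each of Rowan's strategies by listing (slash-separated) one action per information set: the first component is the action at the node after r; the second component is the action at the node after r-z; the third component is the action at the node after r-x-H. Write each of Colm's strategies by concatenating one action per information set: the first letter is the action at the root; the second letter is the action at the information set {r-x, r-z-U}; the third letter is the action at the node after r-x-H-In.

2

Row for x/W/Out (columns rHR, rHC, rTR, rTC, qHR, qHC, qTR, qTC): (3,-2) (3,-2) (-1,0) (-1,0) (2,5) (2,5) (2,5) (2,5).
Under x/W/Out, Rowan's choice at the node after r-z can never be reached regardless of what Colm does, so varying those choices leaves every outcome unchanged.
Holding the reachable choices fixed and varying the unreachable one freely already gives 2 equivalent strategies.
No other strategy reproduces this row, so those 2 are the full class: x/W/Out, x/U/Out.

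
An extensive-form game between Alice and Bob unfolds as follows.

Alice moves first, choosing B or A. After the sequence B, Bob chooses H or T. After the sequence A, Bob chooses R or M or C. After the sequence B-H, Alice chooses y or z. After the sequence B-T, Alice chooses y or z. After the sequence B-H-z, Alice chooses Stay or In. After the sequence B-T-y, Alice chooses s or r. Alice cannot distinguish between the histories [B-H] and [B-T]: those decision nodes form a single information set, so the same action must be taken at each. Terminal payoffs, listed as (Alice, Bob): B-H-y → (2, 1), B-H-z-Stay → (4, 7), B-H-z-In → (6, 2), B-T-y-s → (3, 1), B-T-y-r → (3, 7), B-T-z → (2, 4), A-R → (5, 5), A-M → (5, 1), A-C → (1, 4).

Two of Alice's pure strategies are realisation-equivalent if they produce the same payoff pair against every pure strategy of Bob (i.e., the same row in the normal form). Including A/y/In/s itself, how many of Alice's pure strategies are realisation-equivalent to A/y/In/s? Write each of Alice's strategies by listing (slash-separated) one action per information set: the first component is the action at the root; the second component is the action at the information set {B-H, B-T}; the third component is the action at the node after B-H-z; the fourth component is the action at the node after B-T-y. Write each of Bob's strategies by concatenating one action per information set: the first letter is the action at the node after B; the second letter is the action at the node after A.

Row for A/y/In/s (columns HR, HM, HC, TR, TM, TC): (5,5) (5,1) (1,4) (5,5) (5,1) (1,4).
Under A/y/In/s, Alice's choice at the information set {B-H, B-T} and at the node after B-H-z and at the node after B-T-y can never be reached regardless of what Bob does, so varying those choices leaves every outcome unchanged.
Holding the reachable choices fixed and varying the unreachable ones freely already gives 2 × 2 × 2 = 8 equivalent strategies.
No other strategy reproduces this row, so those 8 are the full class: A/y/Stay/s, A/y/Stay/r, A/y/In/s, A/y/In/r, A/z/Stay/s, A/z/Stay/r, A/z/In/s, A/z/In/r.

8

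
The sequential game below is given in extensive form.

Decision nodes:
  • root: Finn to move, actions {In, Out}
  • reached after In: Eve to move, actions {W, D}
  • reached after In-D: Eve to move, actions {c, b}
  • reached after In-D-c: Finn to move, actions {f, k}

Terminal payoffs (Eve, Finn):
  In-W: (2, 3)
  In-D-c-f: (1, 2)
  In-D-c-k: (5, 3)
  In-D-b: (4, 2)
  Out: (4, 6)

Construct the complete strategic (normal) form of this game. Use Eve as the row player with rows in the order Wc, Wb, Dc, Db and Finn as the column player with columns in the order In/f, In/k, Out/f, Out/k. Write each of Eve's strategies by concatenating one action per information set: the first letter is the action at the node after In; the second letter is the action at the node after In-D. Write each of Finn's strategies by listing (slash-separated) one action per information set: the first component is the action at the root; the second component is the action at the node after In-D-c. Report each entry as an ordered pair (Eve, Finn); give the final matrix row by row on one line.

Wc: (2,3) (2,3) (4,6) (4,6) | Wb: (2,3) (2,3) (4,6) (4,6) | Dc: (1,2) (5,3) (4,6) (4,6) | Db: (4,2) (4,2) (4,6) (4,6)

         In/f     In/k    Out/f    Out/k
  Wc    (2,3)    (2,3)    (4,6)    (4,6)
  Wb    (2,3)    (2,3)    (4,6)    (4,6)
  Dc    (1,2)    (5,3)    (4,6)    (4,6)
  Db    (4,2)    (4,2)    (4,6)    (4,6)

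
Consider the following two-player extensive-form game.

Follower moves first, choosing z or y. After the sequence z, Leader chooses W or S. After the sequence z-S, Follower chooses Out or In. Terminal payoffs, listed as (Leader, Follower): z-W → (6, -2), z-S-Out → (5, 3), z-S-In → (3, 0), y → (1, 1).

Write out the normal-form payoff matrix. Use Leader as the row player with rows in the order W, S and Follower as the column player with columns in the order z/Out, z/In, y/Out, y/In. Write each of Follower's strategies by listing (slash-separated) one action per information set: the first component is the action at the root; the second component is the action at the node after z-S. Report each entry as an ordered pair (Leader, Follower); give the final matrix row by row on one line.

Row W: z/Out→(6,-2), z/In→(6,-2), y/Out→(1,1), y/In→(1,1)
Row S: z/Out→(5,3), z/In→(3,0), y/Out→(1,1), y/In→(1,1)

W: (6,-2) (6,-2) (1,1) (1,1) | S: (5,3) (3,0) (1,1) (1,1)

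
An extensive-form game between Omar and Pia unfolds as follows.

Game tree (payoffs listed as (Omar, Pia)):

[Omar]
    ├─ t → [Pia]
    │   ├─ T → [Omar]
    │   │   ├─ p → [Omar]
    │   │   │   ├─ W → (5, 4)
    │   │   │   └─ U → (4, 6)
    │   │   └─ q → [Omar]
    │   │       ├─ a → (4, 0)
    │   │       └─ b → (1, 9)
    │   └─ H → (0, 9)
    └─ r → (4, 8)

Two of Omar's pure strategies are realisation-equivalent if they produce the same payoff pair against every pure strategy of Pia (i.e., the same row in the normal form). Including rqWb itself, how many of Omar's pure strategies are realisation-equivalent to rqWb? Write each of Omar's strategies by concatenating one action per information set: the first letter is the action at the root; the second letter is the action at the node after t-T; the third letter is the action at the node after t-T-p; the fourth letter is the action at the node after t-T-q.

8

Row for rqWb (columns T, H): (4,8) (4,8).
Under rqWb, Omar's choice at the node after t-T and at the node after t-T-p and at the node after t-T-q can never be reached regardless of what Pia does, so varying those choices leaves every outcome unchanged.
Holding the reachable choices fixed and varying the unreachable ones freely already gives 2 × 2 × 2 = 8 equivalent strategies.
No other strategy reproduces this row, so those 8 are the full class: rpWa, rpWb, rpUa, rpUb, rqWa, rqWb, rqUa, rqUb.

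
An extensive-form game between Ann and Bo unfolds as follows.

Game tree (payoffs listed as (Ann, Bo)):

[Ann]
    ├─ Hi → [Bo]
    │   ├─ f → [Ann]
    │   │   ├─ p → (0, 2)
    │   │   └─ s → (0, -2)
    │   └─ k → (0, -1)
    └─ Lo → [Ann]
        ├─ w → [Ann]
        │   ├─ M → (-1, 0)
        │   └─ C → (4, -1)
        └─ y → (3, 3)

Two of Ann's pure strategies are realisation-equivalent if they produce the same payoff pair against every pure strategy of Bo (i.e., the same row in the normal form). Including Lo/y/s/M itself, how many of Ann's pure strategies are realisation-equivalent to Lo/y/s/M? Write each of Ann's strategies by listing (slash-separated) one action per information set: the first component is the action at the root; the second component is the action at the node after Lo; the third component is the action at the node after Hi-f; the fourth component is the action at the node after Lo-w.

4

Row for Lo/y/s/M (columns f, k): (3,3) (3,3).
Under Lo/y/s/M, Ann's choice at the node after Hi-f and at the node after Lo-w can never be reached regardless of what Bo does, so varying those choices leaves every outcome unchanged.
Holding the reachable choices fixed and varying the unreachable ones freely already gives 2 × 2 = 4 equivalent strategies.
No other strategy reproduces this row, so those 4 are the full class: Lo/y/p/M, Lo/y/p/C, Lo/y/s/M, Lo/y/s/C.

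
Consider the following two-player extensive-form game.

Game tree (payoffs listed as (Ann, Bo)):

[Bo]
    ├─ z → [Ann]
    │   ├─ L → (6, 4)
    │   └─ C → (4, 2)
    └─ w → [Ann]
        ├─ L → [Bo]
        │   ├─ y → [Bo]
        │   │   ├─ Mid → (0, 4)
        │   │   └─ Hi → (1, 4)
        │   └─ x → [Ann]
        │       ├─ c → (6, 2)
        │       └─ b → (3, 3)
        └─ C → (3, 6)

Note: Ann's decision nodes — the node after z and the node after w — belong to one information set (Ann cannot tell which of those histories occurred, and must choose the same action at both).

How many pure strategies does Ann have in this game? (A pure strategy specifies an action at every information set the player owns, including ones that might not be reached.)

4

Ann owns the information set {z, w} with actions {L, C} — two choices.
Ann owns the node after w-L-x with actions {c, b} — two choices.
A pure strategy fixes one action at each information set independently, so the count is the product 2 × 2 = 4.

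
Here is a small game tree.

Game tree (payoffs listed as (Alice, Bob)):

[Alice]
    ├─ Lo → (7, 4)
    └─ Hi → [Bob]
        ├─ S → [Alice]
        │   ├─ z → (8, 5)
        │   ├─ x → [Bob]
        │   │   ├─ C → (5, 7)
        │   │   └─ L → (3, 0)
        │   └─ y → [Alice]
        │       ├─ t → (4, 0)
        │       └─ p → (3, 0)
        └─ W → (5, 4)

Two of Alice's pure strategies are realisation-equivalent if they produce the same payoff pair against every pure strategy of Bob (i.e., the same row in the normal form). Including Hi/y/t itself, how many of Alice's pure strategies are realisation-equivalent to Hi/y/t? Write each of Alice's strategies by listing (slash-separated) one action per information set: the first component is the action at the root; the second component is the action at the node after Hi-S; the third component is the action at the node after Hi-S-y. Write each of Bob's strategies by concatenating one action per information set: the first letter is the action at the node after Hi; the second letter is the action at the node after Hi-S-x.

Row for Hi/y/t (columns SC, SL, WC, WL): (4,0) (4,0) (5,4) (5,4).
Every one of Alice's information sets is on the play path for some reply by Bob when Alice follows Hi/y/t.
Changing the action at any of them therefore changes at least one column, so only Hi/y/t itself gives this row.

1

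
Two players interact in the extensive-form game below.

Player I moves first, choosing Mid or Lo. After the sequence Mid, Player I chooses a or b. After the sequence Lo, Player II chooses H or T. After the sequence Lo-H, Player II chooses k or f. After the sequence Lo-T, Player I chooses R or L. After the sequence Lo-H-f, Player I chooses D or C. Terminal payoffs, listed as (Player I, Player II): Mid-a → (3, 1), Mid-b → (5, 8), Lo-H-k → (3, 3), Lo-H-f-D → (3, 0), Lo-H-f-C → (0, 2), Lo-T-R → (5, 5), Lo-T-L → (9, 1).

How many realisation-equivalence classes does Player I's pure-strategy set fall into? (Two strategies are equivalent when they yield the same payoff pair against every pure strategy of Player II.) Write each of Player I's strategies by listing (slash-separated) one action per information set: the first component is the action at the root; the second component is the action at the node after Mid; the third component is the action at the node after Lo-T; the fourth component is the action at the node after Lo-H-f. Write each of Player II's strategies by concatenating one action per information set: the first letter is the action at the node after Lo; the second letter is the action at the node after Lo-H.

Player I has 16 pure strategies: Mid/a/R/D, Mid/a/R/C, Mid/a/L/D, Mid/a/L/C, Mid/b/R/D, Mid/b/R/C, Mid/b/L/D, Mid/b/L/C, Lo/a/R/D, Lo/a/R/C, Lo/a/L/D, Lo/a/L/C, Lo/b/R/D, Lo/b/R/C, Lo/b/L/D, Lo/b/L/C. Columns: Hk, Hf, Tk, Tf.
{Mid/a/R/D, Mid/a/R/C, Mid/a/L/D, Mid/a/L/C} → row (3,1) (3,1) (3,1) (3,1)
{Mid/b/R/D, Mid/b/R/C, Mid/b/L/D, Mid/b/L/C} → row (5,8) (5,8) (5,8) (5,8)
{Lo/a/R/D, Lo/b/R/D} → row (3,3) (3,0) (5,5) (5,5)
{Lo/a/R/C, Lo/b/R/C} → row (3,3) (0,2) (5,5) (5,5)
{Lo/a/L/D, Lo/b/L/D} → row (3,3) (3,0) (9,1) (9,1)
{Lo/a/L/C, Lo/b/L/C} → row (3,3) (0,2) (9,1) (9,1)
That's 6 distinct rows out of 16 strategies.

6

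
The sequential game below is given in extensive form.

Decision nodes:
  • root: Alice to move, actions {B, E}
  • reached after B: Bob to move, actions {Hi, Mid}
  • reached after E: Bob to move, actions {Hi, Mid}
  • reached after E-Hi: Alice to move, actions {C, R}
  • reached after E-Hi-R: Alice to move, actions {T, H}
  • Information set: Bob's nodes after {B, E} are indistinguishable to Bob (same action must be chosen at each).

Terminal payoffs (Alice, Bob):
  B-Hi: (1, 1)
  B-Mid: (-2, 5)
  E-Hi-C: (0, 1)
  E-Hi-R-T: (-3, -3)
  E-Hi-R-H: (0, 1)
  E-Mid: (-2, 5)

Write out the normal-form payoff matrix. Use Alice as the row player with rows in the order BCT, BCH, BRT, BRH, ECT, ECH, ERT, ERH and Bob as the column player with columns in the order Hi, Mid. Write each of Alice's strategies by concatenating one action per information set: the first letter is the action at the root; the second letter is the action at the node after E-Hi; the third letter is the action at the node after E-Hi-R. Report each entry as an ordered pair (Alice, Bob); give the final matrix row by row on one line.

Row BCT: Hi→(1,1), Mid→(-2,5)
Row BCH: Hi→(1,1), Mid→(-2,5)
Row BRT: Hi→(1,1), Mid→(-2,5)
Row BRH: Hi→(1,1), Mid→(-2,5)
Row ECT: Hi→(0,1), Mid→(-2,5)
Row ECH: Hi→(0,1), Mid→(-2,5)
Row ERT: Hi→(-3,-3), Mid→(-2,5)
Row ERH: Hi→(0,1), Mid→(-2,5)

BCT: (1,1) (-2,5) | BCH: (1,1) (-2,5) | BRT: (1,1) (-2,5) | BRH: (1,1) (-2,5) | ECT: (0,1) (-2,5) | ECH: (0,1) (-2,5) | ERT: (-3,-3) (-2,5) | ERH: (0,1) (-2,5)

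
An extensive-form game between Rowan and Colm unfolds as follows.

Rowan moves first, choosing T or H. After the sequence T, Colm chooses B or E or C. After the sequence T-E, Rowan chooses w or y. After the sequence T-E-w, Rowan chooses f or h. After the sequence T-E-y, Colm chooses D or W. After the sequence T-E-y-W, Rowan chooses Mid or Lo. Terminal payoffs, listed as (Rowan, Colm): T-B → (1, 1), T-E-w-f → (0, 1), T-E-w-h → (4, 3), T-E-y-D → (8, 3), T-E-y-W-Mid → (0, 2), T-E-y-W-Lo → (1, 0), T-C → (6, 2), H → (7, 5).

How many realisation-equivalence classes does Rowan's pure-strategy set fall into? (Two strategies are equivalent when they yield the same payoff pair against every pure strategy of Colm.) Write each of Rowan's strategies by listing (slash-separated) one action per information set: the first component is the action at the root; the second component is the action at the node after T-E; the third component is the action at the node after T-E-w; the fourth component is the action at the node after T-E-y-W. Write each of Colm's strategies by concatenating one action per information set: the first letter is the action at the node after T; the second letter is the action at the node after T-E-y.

Rowan has 16 pure strategies: T/w/f/Mid, T/w/f/Lo, T/w/h/Mid, T/w/h/Lo, T/y/f/Mid, T/y/f/Lo, T/y/h/Mid, T/y/h/Lo, H/w/f/Mid, H/w/f/Lo, H/w/h/Mid, H/w/h/Lo, H/y/f/Mid, H/y/f/Lo, H/y/h/Mid, H/y/h/Lo. Columns: BD, BW, ED, EW, CD, CW.
{T/w/f/Mid, T/w/f/Lo} → row (1,1) (1,1) (0,1) (0,1) (6,2) (6,2)
{T/w/h/Mid, T/w/h/Lo} → row (1,1) (1,1) (4,3) (4,3) (6,2) (6,2)
{T/y/f/Mid, T/y/h/Mid} → row (1,1) (1,1) (8,3) (0,2) (6,2) (6,2)
{T/y/f/Lo, T/y/h/Lo} → row (1,1) (1,1) (8,3) (1,0) (6,2) (6,2)
{H/w/f/Mid, H/w/f/Lo, H/w/h/Mid, H/w/h/Lo, H/y/f/Mid, H/y/f/Lo, H/y/h/Mid, H/y/h/Lo} → row (7,5) (7,5) (7,5) (7,5) (7,5) (7,5)
That's 5 distinct rows out of 16 strategies.

5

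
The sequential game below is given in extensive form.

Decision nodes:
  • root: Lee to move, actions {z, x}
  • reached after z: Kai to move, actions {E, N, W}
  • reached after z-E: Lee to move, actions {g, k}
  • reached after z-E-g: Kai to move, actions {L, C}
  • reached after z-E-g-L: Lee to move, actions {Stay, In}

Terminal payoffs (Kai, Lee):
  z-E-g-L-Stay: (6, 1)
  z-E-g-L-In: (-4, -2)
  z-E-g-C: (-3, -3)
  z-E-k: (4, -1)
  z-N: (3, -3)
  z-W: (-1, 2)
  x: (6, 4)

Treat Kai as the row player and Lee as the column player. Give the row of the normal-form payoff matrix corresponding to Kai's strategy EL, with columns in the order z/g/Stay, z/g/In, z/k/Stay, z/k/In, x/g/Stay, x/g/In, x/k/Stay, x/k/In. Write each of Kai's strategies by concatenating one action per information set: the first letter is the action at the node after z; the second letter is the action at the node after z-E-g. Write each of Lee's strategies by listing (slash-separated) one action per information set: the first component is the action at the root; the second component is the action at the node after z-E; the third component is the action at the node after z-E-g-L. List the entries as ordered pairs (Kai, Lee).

(6,1) (-4,-2) (4,-1) (4,-1) (6,4) (6,4) (6,4) (6,4)

vs z/g/Stay: Lee plays z → Kai plays E at [z] → Lee plays g at [z-E] → Kai plays L at [z-E-g] → Lee plays Stay at [z-E-g-L] → (6, 1)
vs z/g/In: Lee plays z → Kai plays E at [z] → Lee plays g at [z-E] → Kai plays L at [z-E-g] → Lee plays In at [z-E-g-L] → (-4, -2)
vs z/k/Stay: Lee plays z → Kai plays E at [z] → Lee plays k at [z-E] → (4, -1)
vs z/k/In: Lee plays z → Kai plays E at [z] → Lee plays k at [z-E] → (4, -1)
vs x/g/Stay: Lee plays x → (6, 4)
vs x/g/In: Lee plays x → (6, 4)
vs x/k/Stay: Lee plays x → (6, 4)
vs x/k/In: Lee plays x → (6, 4)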